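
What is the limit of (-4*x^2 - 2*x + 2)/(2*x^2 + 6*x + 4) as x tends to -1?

3

At x = -1 both the top and bottom vanish — a removable singularity. Factoring out (x + 1) from each leaves (2 - 4*x)/(2*x + 4), which at x = -1 equals 3.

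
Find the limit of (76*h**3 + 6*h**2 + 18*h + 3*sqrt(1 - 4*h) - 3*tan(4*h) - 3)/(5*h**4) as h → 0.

Substitution gives 0/0; apply L'Hôpital's rule 4 times.
After differentiating numerator and denominator 4 times the quotient is (-6144*tan(4*h)^3/cos(4*h)^2 - 12288*tan(4*h)/cos(4*h)^4 - 720/(1 - 4*h)^(7/2))/(120); at h = 0 this is -6.

-6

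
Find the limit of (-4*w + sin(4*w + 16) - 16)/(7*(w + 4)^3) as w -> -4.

-32/21

Direct substitution gives 0/0.
Apply L'Hôpital: lim (4*cos(4*w + 16) - 4)/(21*(w + 4)^2), still 0/0.
Apply L'Hôpital: lim (-16*sin(4*w + 16))/(42*w + 168), still 0/0.
After 3 applications of L'Hôpital's rule the quotient is (-64*cos(4*w + 16))/(42); substituting w = -4 gives -32/21.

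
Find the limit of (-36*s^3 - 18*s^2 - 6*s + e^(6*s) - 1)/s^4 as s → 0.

54

Direct substitution gives 0/0.
Apply L'Hôpital: lim (-108*s^2 - 36*s + 6*e^(6*s) - 6)/(4*s^3), still 0/0.
Apply L'Hôpital: lim (-216*s + 36*e^(6*s) - 36)/(12*s^2), still 0/0.
Apply L'Hôpital: lim (216*e^(6*s) - 216)/(24*s), still 0/0.
After 4 applications of L'Hôpital's rule the quotient is (1296*e^(6*s))/(24); substituting s = 0 gives 54.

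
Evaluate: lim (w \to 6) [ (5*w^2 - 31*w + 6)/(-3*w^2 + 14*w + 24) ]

At w = 6 both the top and bottom vanish — a removable singularity. Factoring out (w - 6) from each leaves (5*w - 1)/(-3*w - 4), which at w = 6 equals -29/22.

-29/22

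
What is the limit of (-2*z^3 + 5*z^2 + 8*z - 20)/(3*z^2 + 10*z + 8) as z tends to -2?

Direct substitution gives 0/0, so factor. Both numerator and denominator have (z + 2) as a factor.
After cancelling, the expression reduces to (-2*z^2 + 9*z - 10)/(3*z + 4).
Substituting z = -2 gives 18.

18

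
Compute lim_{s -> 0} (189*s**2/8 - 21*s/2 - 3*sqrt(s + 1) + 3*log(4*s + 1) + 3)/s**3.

Substitution gives 0/0; apply L'Hôpital's rule 3 times.
After differentiating numerator and denominator 3 times the quotient is (384/(4*s + 1)^3 - 9/(8*(s + 1)^(5/2)))/(6); at s = 0 this is 1021/16.

1021/16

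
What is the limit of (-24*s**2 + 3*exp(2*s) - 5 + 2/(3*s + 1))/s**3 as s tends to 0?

-50

Substitution gives 0/0; apply L'Hôpital's rule 3 times.
After differentiating numerator and denominator 3 times the quotient is (24*e^(2*s) - 324/(3*s + 1)^4)/(6); at s = 0 this is -50.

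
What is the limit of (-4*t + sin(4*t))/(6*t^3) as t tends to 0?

-16/9

Direct substitution gives 0/0.
Apply L'Hôpital: lim (4*cos(4*t) - 4)/(18*t^2), still 0/0.
Apply L'Hôpital: lim (-16*sin(4*t))/(36*t), still 0/0.
After 3 applications of L'Hôpital's rule the quotient is (-64*cos(4*t))/(36); substituting t = 0 gives -16/9.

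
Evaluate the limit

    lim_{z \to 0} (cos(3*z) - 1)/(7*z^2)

Direct substitution gives 0/0.
Apply L'Hôpital: lim (-3*sin(3*z))/(14*z), still 0/0.
After 2 applications of L'Hôpital's rule the quotient is (-9*cos(3*z))/(14); substituting z = 0 gives -9/14.

-9/14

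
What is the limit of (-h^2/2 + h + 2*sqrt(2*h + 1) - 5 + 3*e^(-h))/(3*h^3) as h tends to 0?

Substitution gives 0/0; apply L'Hôpital's rule 3 times.
After differentiating numerator and denominator 3 times the quotient is (-3*e^(-h) + 6/(2*h + 1)^(5/2))/(18); at h = 0 this is 1/6.

1/6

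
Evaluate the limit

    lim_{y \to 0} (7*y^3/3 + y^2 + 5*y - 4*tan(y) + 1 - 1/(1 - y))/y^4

-1

Substitution gives 0/0; apply L'Hôpital's rule 4 times.
After differentiating numerator and denominator 4 times the quotient is (32*tan(y)/cos(y)^2 - 96*tan(y)/cos(y)^4 + 24/(y - 1)^5)/(24); at y = 0 this is -1.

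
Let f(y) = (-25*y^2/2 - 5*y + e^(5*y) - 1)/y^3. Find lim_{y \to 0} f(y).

Direct substitution gives 0/0.
Apply L'Hôpital: lim (-25*y + 5*e^(5*y) - 5)/(3*y^2), still 0/0.
Apply L'Hôpital: lim (25*e^(5*y) - 25)/(6*y), still 0/0.
After 3 applications of L'Hôpital's rule the quotient is (125*e^(5*y))/(6); substituting y = 0 gives 125/6.

125/6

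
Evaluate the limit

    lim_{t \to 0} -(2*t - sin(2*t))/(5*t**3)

Direct substitution gives 0/0.
Apply L'Hôpital: lim (2 - 2*cos(2*t))/(-15*t^2), still 0/0.
Apply L'Hôpital: lim (4*sin(2*t))/(-30*t), still 0/0.
After 3 applications of L'Hôpital's rule the quotient is (8*cos(2*t))/(-30); substituting t = 0 gives -4/15.

-4/15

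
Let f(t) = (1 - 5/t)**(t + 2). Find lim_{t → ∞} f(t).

The base → 1 and the exponent → ∞: a 1^∞ form.
Take logarithms: (t + 2)·ln(1 - 5/t). Since ln(1+u) ~ u for small u, this behaves like (t)·(-5/t) → -5.
So the limit is e^(-5).

e^(-5)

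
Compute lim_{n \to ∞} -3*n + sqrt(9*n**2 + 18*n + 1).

This has the form ∞ − ∞. Multiply and divide by the conjugate √(9*n^2 + 18*n + 1) + 3n.
That gives (18n + 1) / (√(9*n^2 + 18*n + 1) + 3n).
Divide numerator and denominator by n: the limit is 18/(2·3) = 3.

3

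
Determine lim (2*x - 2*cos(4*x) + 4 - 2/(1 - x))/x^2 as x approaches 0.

14

Substitution gives 0/0 (the numerator vanishes to order 2).
Expand each term to order x^2: the coefficient of x^2 in -2·cos(4x) is 16 and in -2·1/(1 - x) is -2.
Lower-order terms cancel with the polynomial part, so the numerator is (14)·x^2 + o(x^2), and the limit is (14)/(1) = 14.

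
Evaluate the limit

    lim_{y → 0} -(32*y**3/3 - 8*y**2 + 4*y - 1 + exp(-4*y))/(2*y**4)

Direct substitution gives 0/0.
Apply L'Hôpital: lim (32*y^2 - 16*y + 4 - 4*e^(-4*y))/(-8*y^3), still 0/0.
Apply L'Hôpital: lim (64*y - 16 + 16*e^(-4*y))/(-24*y^2), still 0/0.
Apply L'Hôpital: lim (64 - 64*e^(-4*y))/(-48*y), still 0/0.
After 4 applications of L'Hôpital's rule the quotient is (256*e^(-4*y))/(-48); substituting y = 0 gives -16/3.

-16/3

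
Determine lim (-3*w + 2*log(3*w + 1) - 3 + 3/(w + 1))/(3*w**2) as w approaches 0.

Substitution gives 0/0; apply L'Hôpital's rule 2 times.
After differentiating numerator and denominator 2 times the quotient is (-18/(3*w + 1)^2 + 6/(w + 1)^3)/(6); at w = 0 this is -2.

-2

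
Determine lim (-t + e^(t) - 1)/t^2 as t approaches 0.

1/2

Direct substitution gives 0/0.
Apply L'Hôpital: lim (e^(t) - 1)/(2*t), still 0/0.
After 2 applications of L'Hôpital's rule the quotient is (e^(t))/(2); substituting t = 0 gives 1/2.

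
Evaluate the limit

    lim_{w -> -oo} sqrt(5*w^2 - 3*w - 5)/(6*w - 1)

-√(5)/6

For large |w|, √(5*w^2 - 3*w - 5) ≈ √5·|w| and the denominator ≈ 6w.
Since w → −∞, |w| = −w, giving −√5/(6) = -√(5)/6.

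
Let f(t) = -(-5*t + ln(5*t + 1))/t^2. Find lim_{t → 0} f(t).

25/2

Direct substitution gives 0/0.
Apply L'Hôpital: lim (-5 + 5/(5*t + 1))/(-2*t), still 0/0.
After 2 applications of L'Hôpital's rule the quotient is (-25/(5*t + 1)^2)/(-2); substituting t = 0 gives 25/2.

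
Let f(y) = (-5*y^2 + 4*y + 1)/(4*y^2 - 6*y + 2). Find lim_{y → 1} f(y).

-3

Since y = 1 makes numerator and denominator zero, (y - 1) divides both.
Cancelling it gives (-5*y - 1)/(4*y - 2); now plug in y = 1 to get -3.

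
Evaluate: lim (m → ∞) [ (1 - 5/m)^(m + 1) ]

Let L be the limit and take ln: ln L = lim (m + 1)·ln(1 - 5/m) = lim (m + 1)·(-5/m + O(1/m²)) = -5.
Hence L = e^(-5).

e^(-5)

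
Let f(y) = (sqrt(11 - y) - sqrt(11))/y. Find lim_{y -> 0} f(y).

-√(11)/22

A 0/0 form; rationalise with √(11 - y) + √11. This collapses the numerator to -y, leaving -1/(√(11 - y) + √11) → -1/(2√11) = -√(11)/22.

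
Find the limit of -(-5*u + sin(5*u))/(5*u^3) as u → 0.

Direct substitution gives 0/0.
Apply L'Hôpital: lim (5*cos(5*u) - 5)/(-15*u^2), still 0/0.
Apply L'Hôpital: lim (-25*sin(5*u))/(-30*u), still 0/0.
After 3 applications of L'Hôpital's rule the quotient is (-125*cos(5*u))/(-30); substituting u = 0 gives 25/6.

25/6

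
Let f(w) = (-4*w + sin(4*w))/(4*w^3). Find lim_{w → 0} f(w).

Direct substitution gives 0/0.
Apply L'Hôpital: lim (4*cos(4*w) - 4)/(12*w^2), still 0/0.
Apply L'Hôpital: lim (-16*sin(4*w))/(24*w), still 0/0.
After 3 applications of L'Hôpital's rule the quotient is (-64*cos(4*w))/(24); substituting w = 0 gives -8/3.

-8/3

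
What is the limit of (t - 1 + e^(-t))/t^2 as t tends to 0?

Direct substitution gives 0/0.
Apply L'Hôpital: lim (1 - e^(-t))/(2*t), still 0/0.
After 2 applications of L'Hôpital's rule the quotient is (e^(-t))/(2); substituting t = 0 gives 1/2.

1/2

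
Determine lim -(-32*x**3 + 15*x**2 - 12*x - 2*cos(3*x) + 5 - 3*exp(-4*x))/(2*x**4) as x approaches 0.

Substitution gives 0/0; apply L'Hôpital's rule 4 times.
After differentiating numerator and denominator 4 times the quotient is (-162*cos(3*x) - 768*e^(-4*x))/(-48); at x = 0 this is 155/8.

155/8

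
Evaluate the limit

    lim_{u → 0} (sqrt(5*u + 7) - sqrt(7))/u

A 0/0 form; rationalise with √(7 + 5u) + √7. This collapses the numerator to 5u, leaving 5/(√(7 + 5u) + √7) → 5/(2√7) = 5*√(7)/14.

5*√(7)/14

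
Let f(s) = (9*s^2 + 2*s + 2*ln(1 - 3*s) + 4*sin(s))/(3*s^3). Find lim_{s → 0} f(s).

Substitution gives 0/0 (the numerator vanishes to order 3).
Expand each term to order s^3: the coefficient of s^3 in 4·sin(s) is -2/3 and in 2·ln(1 - 3s) is -18.
Lower-order terms cancel with the polynomial part, so the numerator is (-56/3)·s^3 + o(s^3), and the limit is (-56/3)/(3) = -56/9.

-56/9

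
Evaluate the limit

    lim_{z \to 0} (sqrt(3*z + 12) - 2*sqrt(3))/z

Substitution gives 0/0. Multiply numerator and denominator by the conjugate √(12 + 3z) + √12.
The numerator becomes (12 + 3z) − 12 = 3z, so the expression simplifies to 3/(√(12 + 3z) + √12).
Letting z → 0 gives 3/(2√12) = √(3)/4.

√(3)/4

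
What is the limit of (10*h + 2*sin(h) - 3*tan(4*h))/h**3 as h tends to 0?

-193/3

Substitution gives 0/0 (the numerator vanishes to order 3).
Expand each term to order h^3: the coefficient of h^3 in 2·sin(h) is -1/3 and in -3·tan(4h) is -64.
Lower-order terms cancel with the polynomial part, so the numerator is (-193/3)·h^3 + o(h^3), and the limit is (-193/3)/(1) = -193/3.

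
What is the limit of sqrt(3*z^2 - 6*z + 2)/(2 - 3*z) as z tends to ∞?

-√(3)/3

For large |z|, √(3*z^2 - 6*z + 2) ≈ √3·|z| and the denominator ≈ -3z.
Since z → +∞, |z| = z, giving √3/(-3) = -√(3)/3.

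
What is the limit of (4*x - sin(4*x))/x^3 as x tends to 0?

32/3

Direct substitution gives 0/0.
Apply L'Hôpital: lim (4 - 4*cos(4*x))/(3*x^2), still 0/0.
Apply L'Hôpital: lim (16*sin(4*x))/(6*x), still 0/0.
After 3 applications of L'Hôpital's rule the quotient is (64*cos(4*x))/(6); substituting x = 0 gives 32/3.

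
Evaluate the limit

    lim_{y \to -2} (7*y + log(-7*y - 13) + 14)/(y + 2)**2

-49/2

Direct substitution gives 0/0.
Apply L'Hôpital: lim (7 - 7/(-7*y - 13))/(2*y + 4), still 0/0.
After 2 applications of L'Hôpital's rule the quotient is (-49/(-7*y - 13)^2)/(2); substituting y = -2 gives -49/2.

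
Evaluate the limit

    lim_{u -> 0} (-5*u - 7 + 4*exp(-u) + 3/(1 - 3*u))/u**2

29

Substitution gives 0/0 (the numerator vanishes to order 2).
Expand each term to order u^2: the coefficient of u^2 in 4·e^(-u) is 2 and in 3·1/(1 - 3u) is 27.
Lower-order terms cancel with the polynomial part, so the numerator is (29)·u^2 + o(u^2), and the limit is (29)/(1) = 29.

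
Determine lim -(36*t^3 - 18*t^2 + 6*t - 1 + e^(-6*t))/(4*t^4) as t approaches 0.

Direct substitution gives 0/0.
Apply L'Hôpital: lim (108*t^2 - 36*t + 6 - 6*e^(-6*t))/(-16*t^3), still 0/0.
Apply L'Hôpital: lim (216*t - 36 + 36*e^(-6*t))/(-48*t^2), still 0/0.
Apply L'Hôpital: lim (216 - 216*e^(-6*t))/(-96*t), still 0/0.
After 4 applications of L'Hôpital's rule the quotient is (1296*e^(-6*t))/(-96); substituting t = 0 gives -27/2.

-27/2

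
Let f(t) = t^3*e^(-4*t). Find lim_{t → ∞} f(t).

Write as t^3/e^{4t}, an ∞/∞ form.
Exponential growth dominates any polynomial, so repeated L'Hôpital (or the standard result) gives 0.

0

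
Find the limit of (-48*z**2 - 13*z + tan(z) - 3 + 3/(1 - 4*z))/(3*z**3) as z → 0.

577/9

Substitution gives 0/0; apply L'Hôpital's rule 3 times.
After differentiating numerator and denominator 3 times the quotient is (6*tan(z)^2/cos(z)^2 + 2/cos(z)^2 + 1152/(4*z - 1)^4)/(18); at z = 0 this is 577/9.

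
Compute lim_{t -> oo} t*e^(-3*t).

Write as t^1/e^{3t}, an ∞/∞ form.
Exponential growth dominates any polynomial, so repeated L'Hôpital (or the standard result) gives 0.

0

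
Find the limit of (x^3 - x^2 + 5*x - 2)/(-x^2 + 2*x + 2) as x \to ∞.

-∞

The numerator has higher degree (3 > 2); the quotient behaves like (1/(-1))·x^1 for large |x|.
As x → +∞ this diverges to -∞.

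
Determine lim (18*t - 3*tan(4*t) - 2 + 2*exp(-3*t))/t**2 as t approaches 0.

9

Substitution gives 0/0; apply L'Hôpital's rule 2 times.
After differentiating numerator and denominator 2 times the quotient is (-96*tan(4*t)/cos(4*t)^2 + 18*e^(-3*t))/(2); at t = 0 this is 9.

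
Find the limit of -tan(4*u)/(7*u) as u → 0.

Substitution gives 0/0.
Since tan(θ)/θ → 1 as θ → 0, tan(4u)/(4u) → 1 and the limit is 4/(-7) = -4/7.

-4/7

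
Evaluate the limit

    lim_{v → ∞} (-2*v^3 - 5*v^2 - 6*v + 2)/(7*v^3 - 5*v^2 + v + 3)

-2/7

Numerator and denominator both have degree 3.
Dividing every term by v^3, all lower-order terms vanish and the limit is the ratio of leading coefficients, -2/(7) = -2/7.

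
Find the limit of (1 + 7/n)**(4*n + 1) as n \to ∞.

The base → 1 and the exponent → ∞: a 1^∞ form.
Take logarithms: (4n + 1)·ln(1 + 7/n). Since ln(1+u) ~ u for small u, this behaves like (4n)·(7/n) → 28.
So the limit is e^(28).

e^(28)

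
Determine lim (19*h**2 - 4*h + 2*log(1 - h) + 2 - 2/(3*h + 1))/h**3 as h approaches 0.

Substitution gives 0/0; apply L'Hôpital's rule 3 times.
After differentiating numerator and denominator 3 times the quotient is (324/(3*h + 1)^4 + 4/(h - 1)^3)/(6); at h = 0 this is 160/3.

160/3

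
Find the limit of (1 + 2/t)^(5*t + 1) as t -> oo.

e^(10)

Let L be the limit and take ln: ln L = lim (5t + 1)·ln(1 + 2/t) = lim (5t + 1)·(2/t + O(1/t²)) = 10.
Hence L = e^(10).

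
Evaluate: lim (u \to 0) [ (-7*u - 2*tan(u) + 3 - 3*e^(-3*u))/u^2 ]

-27/2

Substitution gives 0/0; apply L'Hôpital's rule 2 times.
After differentiating numerator and denominator 2 times the quotient is (-4*sin(u)/cos(u)^3 - 27*e^(-3*u))/(2); at u = 0 this is -27/2.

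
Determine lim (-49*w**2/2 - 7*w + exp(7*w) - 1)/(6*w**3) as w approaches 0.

Direct substitution gives 0/0.
Apply L'Hôpital: lim (-49*w + 7*e^(7*w) - 7)/(18*w^2), still 0/0.
Apply L'Hôpital: lim (49*e^(7*w) - 49)/(36*w), still 0/0.
After 3 applications of L'Hôpital's rule the quotient is (343*e^(7*w))/(36); substituting w = 0 gives 343/36.

343/36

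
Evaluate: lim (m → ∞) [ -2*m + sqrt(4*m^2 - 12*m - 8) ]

-3

An ∞ − ∞ form. Rationalising with the conjugate, the difference becomes (-12m - 8) / (√(4*m^2 - 12*m - 8) + 2m).
For large m the denominator behaves like 2·2m, so the quotient tends to -12/4 = -3.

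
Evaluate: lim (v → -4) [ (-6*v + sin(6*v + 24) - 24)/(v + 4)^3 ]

Direct substitution gives 0/0.
Apply L'Hôpital: lim (6*cos(6*v + 24) - 6)/(3*(v + 4)^2), still 0/0.
Apply L'Hôpital: lim (-36*sin(6*v + 24))/(6*v + 24), still 0/0.
After 3 applications of L'Hôpital's rule the quotient is (-216*cos(6*v + 24))/(6); substituting v = -4 gives -36.

-36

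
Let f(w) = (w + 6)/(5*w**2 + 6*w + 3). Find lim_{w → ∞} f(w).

The denominator has degree 2 and the numerator degree 1. Dividing numerator and denominator by w^2 sends every term to 0 except the leading denominator term, so the limit is 0.

0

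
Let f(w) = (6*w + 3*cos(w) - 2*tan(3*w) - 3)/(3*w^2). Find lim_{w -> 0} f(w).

-1/2

Substitution gives 0/0 (the numerator vanishes to order 2).
Expand each term to order w^2: the coefficient of w^2 in -2·tan(3w) is 0 and in 3·cos(w) is -3/2.
Lower-order terms cancel with the polynomial part, so the numerator is (-3/2)·w^2 + o(w^2), and the limit is (-3/2)/(3) = -1/2.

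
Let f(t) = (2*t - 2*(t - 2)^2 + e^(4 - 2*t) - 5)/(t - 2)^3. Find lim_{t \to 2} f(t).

Direct substitution gives 0/0.
Apply L'Hôpital: lim (-4*t - 2*e^(4 - 2*t) + 10)/(3*(t - 2)^2), still 0/0.
Apply L'Hôpital: lim (4*e^(4 - 2*t) - 4)/(6*t - 12), still 0/0.
After 3 applications of L'Hôpital's rule the quotient is (-8*e^(4 - 2*t))/(6); substituting t = 2 gives -4/3.

-4/3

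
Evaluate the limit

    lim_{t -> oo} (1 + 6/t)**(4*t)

e^(24)

Write it as [(1 + 6/t)^t]^(4) · (1 + 6/t)^(0). The bracketed term tends to e^(6) and the second factor to 1, so the limit is e^(24).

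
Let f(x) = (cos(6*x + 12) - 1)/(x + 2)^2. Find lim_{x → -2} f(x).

-18

Direct substitution gives 0/0.
Apply L'Hôpital: lim (-6*sin(6*x + 12))/(2*x + 4), still 0/0.
After 2 applications of L'Hôpital's rule the quotient is (-36*cos(6*x + 12))/(2); substituting x = -2 gives -18.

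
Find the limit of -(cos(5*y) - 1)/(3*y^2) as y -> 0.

Direct substitution gives 0/0.
Apply L'Hôpital: lim (-5*sin(5*y))/(-6*y), still 0/0.
After 2 applications of L'Hôpital's rule the quotient is (-25*cos(5*y))/(-6); substituting y = 0 gives 25/6.

25/6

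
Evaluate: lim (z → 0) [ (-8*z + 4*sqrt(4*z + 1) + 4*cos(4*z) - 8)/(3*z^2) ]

Substitution gives 0/0; apply L'Hôpital's rule 2 times.
After differentiating numerator and denominator 2 times the quotient is (-64*cos(4*z) - 16/(4*z + 1)^(3/2))/(6); at z = 0 this is -40/3.

-40/3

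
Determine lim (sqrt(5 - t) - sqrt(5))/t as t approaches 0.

-√(5)/10

A 0/0 form; rationalise with √(5 - t) + √5. This collapses the numerator to -t, leaving -1/(√(5 - t) + √5) → -1/(2√5) = -√(5)/10.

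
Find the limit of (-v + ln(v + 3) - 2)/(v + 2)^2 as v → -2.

Direct substitution gives 0/0.
Apply L'Hôpital: lim (-1 + 1/(v + 3))/(2*v + 4), still 0/0.
After 2 applications of L'Hôpital's rule the quotient is (-1/(v + 3)^2)/(2); substituting v = -2 gives -1/2.

-1/2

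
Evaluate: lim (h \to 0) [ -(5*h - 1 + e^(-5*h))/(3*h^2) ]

-25/6

Direct substitution gives 0/0.
Apply L'Hôpital: lim (5 - 5*e^(-5*h))/(-6*h), still 0/0.
After 2 applications of L'Hôpital's rule the quotient is (25*e^(-5*h))/(-6); substituting h = 0 gives -25/6.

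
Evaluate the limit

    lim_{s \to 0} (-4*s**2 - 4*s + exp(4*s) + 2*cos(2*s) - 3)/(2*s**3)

16/3

Substitution gives 0/0 (the numerator vanishes to order 3).
Expand each term to order s^3: the coefficient of s^3 in e^(4s) is 32/3 and in 2·cos(2s) is 0.
Lower-order terms cancel with the polynomial part, so the numerator is (32/3)·s^3 + o(s^3), and the limit is (32/3)/(2) = 16/3.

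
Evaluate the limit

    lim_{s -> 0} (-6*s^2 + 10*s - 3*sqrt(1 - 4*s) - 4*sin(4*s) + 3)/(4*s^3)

41/3

Substitution gives 0/0 (the numerator vanishes to order 3).
Expand each term to order s^3: the coefficient of s^3 in -4·sin(4s) is 128/3 and in -3·√(1 - 4s) is 12.
Lower-order terms cancel with the polynomial part, so the numerator is (164/3)·s^3 + o(s^3), and the limit is (164/3)/(4) = 41/3.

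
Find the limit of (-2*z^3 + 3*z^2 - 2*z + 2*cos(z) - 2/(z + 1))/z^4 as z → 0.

Substitution gives 0/0; apply L'Hôpital's rule 4 times.
After differentiating numerator and denominator 4 times the quotient is (2*cos(z) - 48/(z + 1)^5)/(24); at z = 0 this is -23/12.

-23/12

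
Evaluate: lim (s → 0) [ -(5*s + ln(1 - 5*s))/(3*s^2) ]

25/6

Direct substitution gives 0/0.
Apply L'Hôpital: lim (5 - 5/(1 - 5*s))/(-6*s), still 0/0.
After 2 applications of L'Hôpital's rule the quotient is (-25/(1 - 5*s)^2)/(-6); substituting s = 0 gives 25/6.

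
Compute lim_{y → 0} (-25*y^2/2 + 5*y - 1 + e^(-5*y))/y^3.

Direct substitution gives 0/0.
Apply L'Hôpital: lim (-25*y + 5 - 5*e^(-5*y))/(3*y^2), still 0/0.
Apply L'Hôpital: lim (-25 + 25*e^(-5*y))/(6*y), still 0/0.
After 3 applications of L'Hôpital's rule the quotient is (-125*e^(-5*y))/(6); substituting y = 0 gives -125/6.

-125/6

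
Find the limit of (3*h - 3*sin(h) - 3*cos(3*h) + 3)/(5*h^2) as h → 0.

Substitution gives 0/0; apply L'Hôpital's rule 2 times.
After differentiating numerator and denominator 2 times the quotient is (3*sin(h) + 27*cos(3*h))/(10); at h = 0 this is 27/10.

27/10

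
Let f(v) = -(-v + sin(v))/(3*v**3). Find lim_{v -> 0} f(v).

Direct substitution gives 0/0.
Apply L'Hôpital: lim (cos(v) - 1)/(-9*v^2), still 0/0.
Apply L'Hôpital: lim (-sin(v))/(-18*v), still 0/0.
After 3 applications of L'Hôpital's rule the quotient is (-cos(v))/(-18); substituting v = 0 gives 1/18.

1/18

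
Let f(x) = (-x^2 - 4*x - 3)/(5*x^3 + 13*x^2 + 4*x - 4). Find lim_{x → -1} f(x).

2/7

At x = -1 both the top and bottom vanish — a removable singularity. Factoring out (x + 1) from each leaves (-x - 3)/(5*x^2 + 8*x - 4), which at x = -1 equals 2/7.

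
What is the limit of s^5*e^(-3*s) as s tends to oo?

0

Write as s^5/e^{3s}, an ∞/∞ form.
Exponential growth dominates any polynomial, so repeated L'Hôpital (or the standard result) gives 0.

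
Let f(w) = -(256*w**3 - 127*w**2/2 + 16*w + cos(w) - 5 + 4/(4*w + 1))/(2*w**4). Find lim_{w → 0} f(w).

-24577/48

Substitution gives 0/0 (the numerator vanishes to order 4).
Expand each term to order w^4: the coefficient of w^4 in 4·1/(1 + 4w) is 1024 and in cos(w) is 1/24.
Lower-order terms cancel with the polynomial part, so the numerator is (24577/24)·w^4 + o(w^4), and the limit is (24577/24)/(-2) = -24577/48.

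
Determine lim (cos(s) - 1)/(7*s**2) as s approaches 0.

-1/14

Direct substitution gives 0/0.
Apply L'Hôpital: lim (-sin(s))/(14*s), still 0/0.
After 2 applications of L'Hôpital's rule the quotient is (-cos(s))/(14); substituting s = 0 gives -1/14.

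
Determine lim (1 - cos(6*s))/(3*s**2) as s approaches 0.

6

Substitution gives 0/0.
Use (1 − cos u)/u² → 1/2 with u = 6s: the limit is 6²/(2·3) = 6.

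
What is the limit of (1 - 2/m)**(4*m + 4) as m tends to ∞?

e^(-8)

Let L be the limit and take ln: ln L = lim (4m + 4)·ln(1 - 2/m) = lim (4m + 4)·(-2/m + O(1/m²)) = -8.
Hence L = e^(-8).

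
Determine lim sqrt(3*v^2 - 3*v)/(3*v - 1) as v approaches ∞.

√(3)/3

For large |v|, √(3*v^2 - 3*v) ≈ √3·|v| and the denominator ≈ 3v.
Since v → +∞, |v| = v, giving √3/(3) = √(3)/3.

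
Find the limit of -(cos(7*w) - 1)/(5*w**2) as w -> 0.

49/10

Direct substitution gives 0/0.
Apply L'Hôpital: lim (-7*sin(7*w))/(-10*w), still 0/0.
After 2 applications of L'Hôpital's rule the quotient is (-49*cos(7*w))/(-10); substituting w = 0 gives 49/10.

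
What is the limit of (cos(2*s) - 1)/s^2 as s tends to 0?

Direct substitution gives 0/0.
Apply L'Hôpital: lim (-2*sin(2*s))/(2*s), still 0/0.
After 2 applications of L'Hôpital's rule the quotient is (-4*cos(2*s))/(2); substituting s = 0 gives -2.

-2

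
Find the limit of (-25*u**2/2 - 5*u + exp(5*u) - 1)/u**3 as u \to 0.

125/6

Direct substitution gives 0/0.
Apply L'Hôpital: lim (-25*u + 5*e^(5*u) - 5)/(3*u^2), still 0/0.
Apply L'Hôpital: lim (25*e^(5*u) - 25)/(6*u), still 0/0.
After 3 applications of L'Hôpital's rule the quotient is (125*e^(5*u))/(6); substituting u = 0 gives 125/6.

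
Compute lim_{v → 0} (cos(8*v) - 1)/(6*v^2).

-16/3

Direct substitution gives 0/0.
Apply L'Hôpital: lim (-8*sin(8*v))/(12*v), still 0/0.
After 2 applications of L'Hôpital's rule the quotient is (-64*cos(8*v))/(12); substituting v = 0 gives -16/3.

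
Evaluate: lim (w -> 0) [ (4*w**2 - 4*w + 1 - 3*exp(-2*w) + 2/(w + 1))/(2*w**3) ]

Substitution gives 0/0; apply L'Hôpital's rule 3 times.
After differentiating numerator and denominator 3 times the quotient is (24*e^(-2*w) - 12/(w + 1)^4)/(12); at w = 0 this is 1.

1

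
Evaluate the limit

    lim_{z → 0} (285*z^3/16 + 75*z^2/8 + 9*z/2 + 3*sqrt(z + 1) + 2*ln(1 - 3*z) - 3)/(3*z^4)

-1733/128

Substitution gives 0/0 (the numerator vanishes to order 4).
Expand each term to order z^4: the coefficient of z^4 in 2·ln(1 - 3z) is -81/2 and in 3·√(1 + z) is -15/128.
Lower-order terms cancel with the polynomial part, so the numerator is (-5199/128)·z^4 + o(z^4), and the limit is (-5199/128)/(3) = -1733/128.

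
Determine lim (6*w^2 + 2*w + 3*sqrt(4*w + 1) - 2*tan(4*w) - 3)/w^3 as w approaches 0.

Substitution gives 0/0 (the numerator vanishes to order 3).
Expand each term to order w^3: the coefficient of w^3 in -2·tan(4w) is -128/3 and in 3·√(1 + 4w) is 12.
Lower-order terms cancel with the polynomial part, so the numerator is (-92/3)·w^3 + o(w^3), and the limit is (-92/3)/(1) = -92/3.

-92/3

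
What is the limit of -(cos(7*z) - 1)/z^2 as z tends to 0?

Direct substitution gives 0/0.
Apply L'Hôpital: lim (-7*sin(7*z))/(-2*z), still 0/0.
After 2 applications of L'Hôpital's rule the quotient is (-49*cos(7*z))/(-2); substituting z = 0 gives 49/2.

49/2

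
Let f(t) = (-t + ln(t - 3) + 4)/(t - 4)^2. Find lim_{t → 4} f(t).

-1/2

Direct substitution gives 0/0.
Apply L'Hôpital: lim (-1 + 1/(t - 3))/(2*t - 8), still 0/0.
After 2 applications of L'Hôpital's rule the quotient is (-1/(t - 3)^2)/(2); substituting t = 4 gives -1/2.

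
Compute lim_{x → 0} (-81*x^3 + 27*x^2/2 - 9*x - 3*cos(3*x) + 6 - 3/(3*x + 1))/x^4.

Substitution gives 0/0; apply L'Hôpital's rule 4 times.
After differentiating numerator and denominator 4 times the quotient is (-243*cos(3*x) - 5832/(3*x + 1)^5)/(24); at x = 0 this is -2025/8.

-2025/8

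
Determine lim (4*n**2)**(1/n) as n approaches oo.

Base → ∞ and exponent → 0: an ∞^0 form.
Take logs: (1/n)·ln(4·n^2) = (ln 4 + 2·ln n)/n → 0.
So the limit is e^0 = 1.

1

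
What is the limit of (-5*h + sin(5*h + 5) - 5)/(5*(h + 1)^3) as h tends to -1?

Direct substitution gives 0/0.
Apply L'Hôpital: lim (5*cos(5*h + 5) - 5)/(15*(h + 1)^2), still 0/0.
Apply L'Hôpital: lim (-25*sin(5*h + 5))/(30*h + 30), still 0/0.
After 3 applications of L'Hôpital's rule the quotient is (-125*cos(5*h + 5))/(30); substituting h = -1 gives -25/6.

-25/6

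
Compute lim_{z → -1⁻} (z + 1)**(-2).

As z → -1⁻, (z + 1) → 0⁻, so (z + 1)^2 → 0⁺ and 1/(z + 1)^2 → ∞.

∞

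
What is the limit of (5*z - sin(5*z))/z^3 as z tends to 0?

Direct substitution gives 0/0.
Apply L'Hôpital: lim (5 - 5*cos(5*z))/(3*z^2), still 0/0.
Apply L'Hôpital: lim (25*sin(5*z))/(6*z), still 0/0.
After 3 applications of L'Hôpital's rule the quotient is (125*cos(5*z))/(6); substituting z = 0 gives 125/6.

125/6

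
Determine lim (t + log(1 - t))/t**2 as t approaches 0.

Direct substitution gives 0/0.
Apply L'Hôpital: lim (1 - 1/(1 - t))/(2*t), still 0/0.
After 2 applications of L'Hôpital's rule the quotient is (-1/(1 - t)^2)/(2); substituting t = 0 gives -1/2.

-1/2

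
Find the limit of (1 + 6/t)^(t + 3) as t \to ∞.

Write it as [(1 + 6/t)^t]^(1) · (1 + 6/t)^(3). The bracketed term tends to e^(6) and the second factor to 1, so the limit is e^(6).

e^(6)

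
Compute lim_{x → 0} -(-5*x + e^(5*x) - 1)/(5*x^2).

Direct substitution gives 0/0.
Apply L'Hôpital: lim (5*e^(5*x) - 5)/(-10*x), still 0/0.
After 2 applications of L'Hôpital's rule the quotient is (25*e^(5*x))/(-10); substituting x = 0 gives -5/2.

-5/2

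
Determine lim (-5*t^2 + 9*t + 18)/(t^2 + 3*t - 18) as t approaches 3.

At t = 3 both the top and bottom vanish — a removable singularity. Factoring out (t - 3) from each leaves (-5*t - 6)/(t + 6), which at t = 3 equals -7/3.

-7/3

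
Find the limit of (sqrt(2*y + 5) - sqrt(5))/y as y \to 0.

√(5)/5

Substitution gives 0/0. Multiply numerator and denominator by the conjugate √(5 + 2y) + √5.
The numerator becomes (5 + 2y) − 5 = 2y, so the expression simplifies to 2/(√(5 + 2y) + √5).
Letting y → 0 gives 2/(2√5) = √(5)/5.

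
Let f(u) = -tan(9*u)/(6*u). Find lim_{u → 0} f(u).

-3/2

Substitution gives 0/0.
Since tan(θ)/θ → 1 as θ → 0, tan(9u)/(9u) → 1 and the limit is 9/(-6) = -3/2.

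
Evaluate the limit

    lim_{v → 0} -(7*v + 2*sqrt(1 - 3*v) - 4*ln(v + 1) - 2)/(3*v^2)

1/12

Substitution gives 0/0; apply L'Hôpital's rule 2 times.
After differentiating numerator and denominator 2 times the quotient is (4/(v + 1)^2 - 9/(2*(1 - 3*v)^(3/2)))/(-6); at v = 0 this is 1/12.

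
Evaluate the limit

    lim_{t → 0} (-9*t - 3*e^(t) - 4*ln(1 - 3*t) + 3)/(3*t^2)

11/2

Substitution gives 0/0; apply L'Hôpital's rule 2 times.
After differentiating numerator and denominator 2 times the quotient is (-3*e^(t) + 36/(3*t - 1)^2)/(6); at t = 0 this is 11/2.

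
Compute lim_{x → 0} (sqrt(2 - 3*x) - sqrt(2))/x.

-3*√(2)/4

A 0/0 form; rationalise with √(2 - 3x) + √2. This collapses the numerator to -3x, leaving -3/(√(2 - 3x) + √2) → -3/(2√2) = -3*√(2)/4.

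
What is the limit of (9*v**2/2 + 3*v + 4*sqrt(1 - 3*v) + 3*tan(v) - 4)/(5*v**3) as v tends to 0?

Substitution gives 0/0; apply L'Hôpital's rule 3 times.
After differentiating numerator and denominator 3 times the quotient is (18*tan(v)^2/cos(v)^2 + 6/cos(v)^2 - 81/(2*(1 - 3*v)^(5/2)))/(30); at v = 0 this is -23/20.

-23/20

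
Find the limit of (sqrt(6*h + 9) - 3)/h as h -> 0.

Substitution gives 0/0. Multiply numerator and denominator by the conjugate √(9 + 6h) + √9.
The numerator becomes (9 + 6h) − 9 = 6h, so the expression simplifies to 6/(√(9 + 6h) + √9).
Letting h → 0 gives 6/(2√9) = 1.

1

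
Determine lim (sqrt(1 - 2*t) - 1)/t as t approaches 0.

-1

A 0/0 form; rationalise with √(1 - 2t) + √1. This collapses the numerator to -2t, leaving -2/(√(1 - 2t) + √1) → -2/(2√1) = -1.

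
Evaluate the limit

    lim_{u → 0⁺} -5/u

As u → 0⁺, (u) → 0⁺, so (u)^1 → 0⁺ and -5/(u)^1 → -∞.

-∞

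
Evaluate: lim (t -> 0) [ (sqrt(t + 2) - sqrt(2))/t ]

A 0/0 form; rationalise with √(2 + t) + √2. This collapses the numerator to t, leaving 1/(√(2 + t) + √2) → 1/(2√2) = √(2)/4.

√(2)/4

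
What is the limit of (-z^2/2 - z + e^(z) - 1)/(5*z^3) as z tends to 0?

Direct substitution gives 0/0.
Apply L'Hôpital: lim (-z + e^(z) - 1)/(15*z^2), still 0/0.
Apply L'Hôpital: lim (e^(z) - 1)/(30*z), still 0/0.
After 3 applications of L'Hôpital's rule the quotient is (e^(z))/(30); substituting z = 0 gives 1/30.

1/30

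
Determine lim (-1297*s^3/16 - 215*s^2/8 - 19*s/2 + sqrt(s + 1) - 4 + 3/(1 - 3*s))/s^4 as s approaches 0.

31099/128

Substitution gives 0/0; apply L'Hôpital's rule 4 times.
After differentiating numerator and denominator 4 times the quotient is (-5832/(3*s - 1)^5 - 15/(16*(s + 1)^(7/2)))/(24); at s = 0 this is 31099/128.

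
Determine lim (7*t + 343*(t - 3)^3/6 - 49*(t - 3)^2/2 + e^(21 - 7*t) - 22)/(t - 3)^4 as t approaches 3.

2401/24

Direct substitution gives 0/0.
Apply L'Hôpital: lim (-49*t + 343*(t - 3)^2/2 - 7*e^(21 - 7*t) + 154)/(4*(t - 3)^3), still 0/0.
Apply L'Hôpital: lim (343*t + 49*e^(21 - 7*t) - 1078)/(12*(t - 3)^2), still 0/0.
Apply L'Hôpital: lim (343 - 343*e^(21 - 7*t))/(24*t - 72), still 0/0.
After 4 applications of L'Hôpital's rule the quotient is (2401*e^(21 - 7*t))/(24); substituting t = 3 gives 2401/24.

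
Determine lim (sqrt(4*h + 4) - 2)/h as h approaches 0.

1

A 0/0 form; rationalise with √(4 + 4h) + √4. This collapses the numerator to 4h, leaving 4/(√(4 + 4h) + √4) → 4/(2√4) = 1.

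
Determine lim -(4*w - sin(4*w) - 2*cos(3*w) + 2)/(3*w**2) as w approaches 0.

-3

Substitution gives 0/0; apply L'Hôpital's rule 2 times.
After differentiating numerator and denominator 2 times the quotient is (16*sin(4*w) + 18*cos(3*w))/(-6); at w = 0 this is -3.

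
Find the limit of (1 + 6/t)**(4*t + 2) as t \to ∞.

The base → 1 and the exponent → ∞: a 1^∞ form.
Take logarithms: (4t + 2)·ln(1 + 6/t). Since ln(1+u) ~ u for small u, this behaves like (4t)·(6/t) → 24.
So the limit is e^(24).

e^(24)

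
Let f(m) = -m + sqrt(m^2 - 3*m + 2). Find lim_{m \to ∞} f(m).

This has the form ∞ − ∞. Multiply and divide by the conjugate √(m^2 - 3*m + 2) + m.
That gives (-3m + 2) / (√(m^2 - 3*m + 2) + m).
Divide numerator and denominator by m: the limit is -3/(2·1) = -3/2.

-3/2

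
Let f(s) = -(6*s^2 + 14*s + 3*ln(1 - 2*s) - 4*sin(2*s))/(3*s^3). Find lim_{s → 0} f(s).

Substitution gives 0/0 (the numerator vanishes to order 3).
Expand each term to order s^3: the coefficient of s^3 in 3·ln(1 - 2s) is -8 and in -4·sin(2s) is 16/3.
Lower-order terms cancel with the polynomial part, so the numerator is (-8/3)·s^3 + o(s^3), and the limit is (-8/3)/(-3) = 8/9.

8/9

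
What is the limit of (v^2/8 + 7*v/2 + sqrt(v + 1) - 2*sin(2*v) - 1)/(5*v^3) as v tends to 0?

131/240

Substitution gives 0/0 (the numerator vanishes to order 3).
Expand each term to order v^3: the coefficient of v^3 in -2·sin(2v) is 8/3 and in √(1 + v) is 1/16.
Lower-order terms cancel with the polynomial part, so the numerator is (131/48)·v^3 + o(v^3), and the limit is (131/48)/(5) = 131/240.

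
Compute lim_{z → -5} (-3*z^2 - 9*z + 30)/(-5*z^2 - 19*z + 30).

Since z = -5 makes numerator and denominator zero, (z + 5) divides both.
Cancelling it gives (6 - 3*z)/(6 - 5*z); now plug in z = -5 to get 21/31.

21/31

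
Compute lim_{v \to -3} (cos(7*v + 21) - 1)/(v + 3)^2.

-49/2

Direct substitution gives 0/0.
Apply L'Hôpital: lim (-7*sin(7*v + 21))/(2*v + 6), still 0/0.
After 2 applications of L'Hôpital's rule the quotient is (-49*cos(7*v + 21))/(2); substituting v = -3 gives -49/2.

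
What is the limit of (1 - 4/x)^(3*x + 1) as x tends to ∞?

e^(-12)

The base → 1 and the exponent → ∞: a 1^∞ form.
Take logarithms: (3x + 1)·ln(1 - 4/x). Since ln(1+u) ~ u for small u, this behaves like (3x)·(-4/x) → -12.
So the limit is e^(-12).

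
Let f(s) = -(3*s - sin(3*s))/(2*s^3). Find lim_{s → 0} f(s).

Direct substitution gives 0/0.
Apply L'Hôpital: lim (3 - 3*cos(3*s))/(-6*s^2), still 0/0.
Apply L'Hôpital: lim (9*sin(3*s))/(-12*s), still 0/0.
After 3 applications of L'Hôpital's rule the quotient is (27*cos(3*s))/(-12); substituting s = 0 gives -9/4.

-9/4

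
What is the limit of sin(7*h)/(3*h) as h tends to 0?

7/3

Substitution gives 0/0.
Write it as (7/3)·sin(7h)/(7h); since sin(u)/u → 1, the limit is 7/3.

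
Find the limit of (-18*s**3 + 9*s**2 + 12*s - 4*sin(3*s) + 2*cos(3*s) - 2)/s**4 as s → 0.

Substitution gives 0/0; apply L'Hôpital's rule 4 times.
After differentiating numerator and denominator 4 times the quotient is (-324*sin(3*s) + 162*cos(3*s))/(24); at s = 0 this is 27/4.

27/4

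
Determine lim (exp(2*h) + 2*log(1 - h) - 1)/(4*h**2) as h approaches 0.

Substitution gives 0/0 (the numerator vanishes to order 2).
Expand each term to order h^2: the coefficient of h^2 in e^(2h) is 2 and in 2·ln(1 - h) is -1.
Lower-order terms cancel with the polynomial part, so the numerator is (1)·h^2 + o(h^2), and the limit is (1)/(4) = 1/4.

1/4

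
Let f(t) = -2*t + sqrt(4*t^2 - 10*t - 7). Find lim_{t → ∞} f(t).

This has the form ∞ − ∞. Multiply and divide by the conjugate √(4*t^2 - 10*t - 7) + 2t.
That gives (-10t - 7) / (√(4*t^2 - 10*t - 7) + 2t).
Divide numerator and denominator by t: the limit is -10/(2·2) = -5/2.

-5/2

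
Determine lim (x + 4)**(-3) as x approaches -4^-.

-∞

As x → -4⁻, (x + 4) → 0⁻, so (x + 4)^3 → 0⁻ and 1/(x + 4)^3 → -∞.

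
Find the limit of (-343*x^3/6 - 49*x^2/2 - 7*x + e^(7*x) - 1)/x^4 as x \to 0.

Direct substitution gives 0/0.
Apply L'Hôpital: lim (-343*x^2/2 - 49*x + 7*e^(7*x) - 7)/(4*x^3), still 0/0.
Apply L'Hôpital: lim (-343*x + 49*e^(7*x) - 49)/(12*x^2), still 0/0.
Apply L'Hôpital: lim (343*e^(7*x) - 343)/(24*x), still 0/0.
After 4 applications of L'Hôpital's rule the quotient is (2401*e^(7*x))/(24); substituting x = 0 gives 2401/24.

2401/24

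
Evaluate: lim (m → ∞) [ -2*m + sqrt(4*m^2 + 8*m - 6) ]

An ∞ − ∞ form. Rationalising with the conjugate, the difference becomes (8m - 6) / (√(4*m^2 + 8*m - 6) + 2m).
For large m the denominator behaves like 2·2m, so the quotient tends to 8/4 = 2.

2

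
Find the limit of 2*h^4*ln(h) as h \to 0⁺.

0

This is a 0·(−∞) form. Rewrite as 2·ln(h) / h^(−4) and apply L'Hôpital:
the derivative quotient is 2·(1/h) / (−4·h^(−5)) = (-2/4)·h^4 → 0.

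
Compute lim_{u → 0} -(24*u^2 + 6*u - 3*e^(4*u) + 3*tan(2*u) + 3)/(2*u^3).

Substitution gives 0/0 (the numerator vanishes to order 3).
Expand each term to order u^3: the coefficient of u^3 in 3·tan(2u) is 8 and in -3·e^(4u) is -32.
Lower-order terms cancel with the polynomial part, so the numerator is (-24)·u^3 + o(u^3), and the limit is (-24)/(-2) = 12.

12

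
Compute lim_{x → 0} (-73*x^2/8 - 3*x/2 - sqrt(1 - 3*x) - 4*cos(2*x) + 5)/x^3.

Substitution gives 0/0 (the numerator vanishes to order 3).
Expand each term to order x^3: the coefficient of x^3 in -4·cos(2x) is 0 and in −√(1 - 3x) is 27/16.
Lower-order terms cancel with the polynomial part, so the numerator is (27/16)·x^3 + o(x^3), and the limit is (27/16)/(1) = 27/16.

27/16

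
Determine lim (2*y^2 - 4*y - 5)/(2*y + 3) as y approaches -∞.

The numerator has higher degree (2 > 1); the quotient behaves like (2/(2))·y^1 for large |y|.
As y → −∞ this diverges to -∞.

-∞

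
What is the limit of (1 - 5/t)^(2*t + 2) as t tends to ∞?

e^(-10)

The base → 1 and the exponent → ∞: a 1^∞ form.
Take logarithms: (2t + 2)·ln(1 - 5/t). Since ln(1+u) ~ u for small u, this behaves like (2t)·(-5/t) → -10.
So the limit is e^(-10).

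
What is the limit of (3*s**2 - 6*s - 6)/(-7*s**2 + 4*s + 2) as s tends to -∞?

-3/7

Numerator and denominator both have degree 2.
Dividing every term by s^2, all lower-order terms vanish and the limit is the ratio of leading coefficients, 3/(-7) = -3/7.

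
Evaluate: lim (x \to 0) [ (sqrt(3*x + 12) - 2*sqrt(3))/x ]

√(3)/4

A 0/0 form; rationalise with √(12 + 3x) + √12. This collapses the numerator to 3x, leaving 3/(√(12 + 3x) + √12) → 3/(2√12) = √(3)/4.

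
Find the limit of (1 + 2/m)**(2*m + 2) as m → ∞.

Write it as [(1 + 2/m)^m]^(2) · (1 + 2/m)^(2). The bracketed term tends to e^(2) and the second factor to 1, so the limit is e^(4).

e^(4)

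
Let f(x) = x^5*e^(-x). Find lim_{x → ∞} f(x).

Write as x^5/e^{1x}, an ∞/∞ form.
Exponential growth dominates any polynomial, so repeated L'Hôpital (or the standard result) gives 0.

0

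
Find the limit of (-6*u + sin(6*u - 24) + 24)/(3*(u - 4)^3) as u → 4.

-12

Direct substitution gives 0/0.
Apply L'Hôpital: lim (6*cos(6*u - 24) - 6)/(9*(u - 4)^2), still 0/0.
Apply L'Hôpital: lim (-36*sin(6*u - 24))/(18*u - 72), still 0/0.
After 3 applications of L'Hôpital's rule the quotient is (-216*cos(6*u - 24))/(18); substituting u = 4 gives -12.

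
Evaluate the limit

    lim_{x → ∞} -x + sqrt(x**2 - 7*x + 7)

-7/2

This has the form ∞ − ∞. Multiply and divide by the conjugate √(x^2 - 7*x + 7) + x.
That gives (-7x + 7) / (√(x^2 - 7*x + 7) + x).
Divide numerator and denominator by x: the limit is -7/(2·1) = -7/2.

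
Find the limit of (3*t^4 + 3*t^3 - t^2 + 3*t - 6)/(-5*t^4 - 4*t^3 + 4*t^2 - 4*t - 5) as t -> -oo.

-3/5

Numerator and denominator both have degree 4.
Dividing every term by t^4, all lower-order terms vanish and the limit is the ratio of leading coefficients, 3/(-5) = -3/5.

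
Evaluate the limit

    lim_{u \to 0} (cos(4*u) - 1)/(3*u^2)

Direct substitution gives 0/0.
Apply L'Hôpital: lim (-4*sin(4*u))/(6*u), still 0/0.
After 2 applications of L'Hôpital's rule the quotient is (-16*cos(4*u))/(6); substituting u = 0 gives -8/3.

-8/3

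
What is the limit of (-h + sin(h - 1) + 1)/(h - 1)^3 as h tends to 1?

-1/6

Direct substitution gives 0/0.
Apply L'Hôpital: lim (cos(h - 1) - 1)/(3*(h - 1)^2), still 0/0.
Apply L'Hôpital: lim (-sin(h - 1))/(6*h - 6), still 0/0.
After 3 applications of L'Hôpital's rule the quotient is (-cos(h - 1))/(6); substituting h = 1 gives -1/6.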